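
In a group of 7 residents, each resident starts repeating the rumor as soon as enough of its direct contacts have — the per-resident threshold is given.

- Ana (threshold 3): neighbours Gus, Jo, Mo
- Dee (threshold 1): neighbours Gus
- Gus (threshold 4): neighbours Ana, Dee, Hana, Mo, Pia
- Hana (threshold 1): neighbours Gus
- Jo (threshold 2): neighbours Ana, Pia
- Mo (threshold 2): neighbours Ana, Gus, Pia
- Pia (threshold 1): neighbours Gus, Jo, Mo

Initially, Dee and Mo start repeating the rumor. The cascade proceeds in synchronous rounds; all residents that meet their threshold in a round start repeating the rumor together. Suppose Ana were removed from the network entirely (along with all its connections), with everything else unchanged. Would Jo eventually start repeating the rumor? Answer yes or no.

With Ana removed:
Round 1 — Dee, Mo start repeating the rumor (initial).
Round 2 — checking thresholds:
  Gus: 2 of 4 neighbours < 4, holds.
  Pia: 1 of 3 neighbours ≥ 1, starts repeating the rumor.
Round 3 — no new spreads; cascade stops.

no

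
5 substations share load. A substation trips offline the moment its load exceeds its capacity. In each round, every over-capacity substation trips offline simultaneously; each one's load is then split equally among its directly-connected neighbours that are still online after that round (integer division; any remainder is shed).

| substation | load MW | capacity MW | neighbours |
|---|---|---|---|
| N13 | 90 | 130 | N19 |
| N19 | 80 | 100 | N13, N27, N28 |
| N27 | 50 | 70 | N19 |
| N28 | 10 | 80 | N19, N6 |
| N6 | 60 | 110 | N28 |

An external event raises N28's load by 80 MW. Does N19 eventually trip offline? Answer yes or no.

Round 1 — N28 at 90 > 80. N28 trips offline.
  N28 sheds 90 MW to N19, N6: 45 each.
    N19: 80+45 = 125 > 100
    N6: 60+45 = 105 ≤ 110
Round 2 — N19 trips offline.
  N19 sheds 125 MW to N13, N27: 62 each (1 lost).
    N13: 90+62 = 152 > 130
    N27: 50+62 = 112 > 70
Round 3 — N13, N27 trip offline.
  N13 sheds 152 MW: no online neighbours, lost.
  N27 sheds 112 MW: no online neighbours, lost.
No further trips.

yes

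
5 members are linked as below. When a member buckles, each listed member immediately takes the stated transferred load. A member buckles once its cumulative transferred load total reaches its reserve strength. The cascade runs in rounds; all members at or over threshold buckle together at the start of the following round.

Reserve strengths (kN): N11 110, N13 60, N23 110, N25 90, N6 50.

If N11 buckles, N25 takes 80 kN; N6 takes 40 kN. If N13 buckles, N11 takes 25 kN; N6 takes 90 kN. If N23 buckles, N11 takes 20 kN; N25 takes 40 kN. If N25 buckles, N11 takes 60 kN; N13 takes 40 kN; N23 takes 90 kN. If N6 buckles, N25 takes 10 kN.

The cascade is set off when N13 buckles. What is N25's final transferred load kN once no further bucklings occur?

10

Round 1 — N13 buckles (initial).
  N11: +25 → 25 < 110
  N6: +90 → 90 ≥ 50
Round 2 — N6 buckles.
  N25: +10 → 10 < 90
No further bucklings.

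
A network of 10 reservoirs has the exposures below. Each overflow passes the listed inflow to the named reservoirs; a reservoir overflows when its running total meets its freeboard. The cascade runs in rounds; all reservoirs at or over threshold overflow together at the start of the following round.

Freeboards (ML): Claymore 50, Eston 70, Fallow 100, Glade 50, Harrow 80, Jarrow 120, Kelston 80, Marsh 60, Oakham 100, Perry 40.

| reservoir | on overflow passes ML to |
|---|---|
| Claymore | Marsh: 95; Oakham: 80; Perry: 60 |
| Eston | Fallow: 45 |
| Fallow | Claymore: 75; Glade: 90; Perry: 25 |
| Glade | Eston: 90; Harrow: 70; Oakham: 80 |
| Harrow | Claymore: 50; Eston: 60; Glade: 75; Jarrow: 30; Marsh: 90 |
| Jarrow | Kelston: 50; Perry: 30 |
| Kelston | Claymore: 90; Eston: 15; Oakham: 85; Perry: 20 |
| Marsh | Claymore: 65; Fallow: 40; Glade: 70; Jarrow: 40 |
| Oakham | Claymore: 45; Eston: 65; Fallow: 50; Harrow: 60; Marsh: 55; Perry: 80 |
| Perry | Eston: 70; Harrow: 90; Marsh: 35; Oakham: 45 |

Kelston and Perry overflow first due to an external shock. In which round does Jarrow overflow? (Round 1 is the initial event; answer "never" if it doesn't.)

Round 1 — Kelston, Perry overflow (initial).
  Claymore: +90 → 90 ≥ 50
  Eston: +15+70 → 85 ≥ 70
  Harrow: +90 → 90 ≥ 80
  Marsh: +35 → 35 < 60
  Oakham: +85+45 → 130 ≥ 100
Round 2 — Claymore, Eston, Harrow, Oakham overflow.
  Fallow: +45+50 → 95 < 100
  Glade: +75 → 75 ≥ 50
  Jarrow: +30 → 30 < 120
  Marsh: +95+90+55 → 275 ≥ 60
Round 3 — Glade, Marsh overflow.
  Fallow: +40 → 135 ≥ 100
  Jarrow: +40 → 70 < 120
Round 4 — Fallow overflows.
No further overflows.

never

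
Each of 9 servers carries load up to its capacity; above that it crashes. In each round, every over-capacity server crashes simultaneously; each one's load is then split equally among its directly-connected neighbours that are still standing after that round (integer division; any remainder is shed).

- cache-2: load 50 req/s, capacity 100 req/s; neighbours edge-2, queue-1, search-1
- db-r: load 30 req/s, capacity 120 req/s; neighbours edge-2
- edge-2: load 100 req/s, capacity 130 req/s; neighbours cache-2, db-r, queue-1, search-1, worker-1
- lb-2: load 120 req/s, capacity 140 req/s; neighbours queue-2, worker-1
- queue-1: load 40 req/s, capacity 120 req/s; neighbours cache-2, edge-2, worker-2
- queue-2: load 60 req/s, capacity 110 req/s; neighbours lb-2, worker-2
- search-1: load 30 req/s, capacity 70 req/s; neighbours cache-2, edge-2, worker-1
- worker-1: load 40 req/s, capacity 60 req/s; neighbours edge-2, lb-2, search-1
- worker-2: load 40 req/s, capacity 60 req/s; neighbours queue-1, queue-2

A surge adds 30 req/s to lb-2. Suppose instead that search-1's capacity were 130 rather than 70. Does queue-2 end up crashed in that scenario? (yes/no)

yes

With search-1's capacity at 130:
Round 1 — lb-2 at 150 > 140. lb-2 crashes.
  lb-2 sheds 150 req/s to queue-2, worker-1: 75 each.
    queue-2: 60+75 = 135 > 110
    worker-1: 40+75 = 115 > 60
Round 2 — queue-2, worker-1 crash.
  queue-2 sheds 135 req/s to worker-2: 135 each.
    worker-2: 40+135 = 175 > 60
  worker-1 sheds 115 req/s to edge-2, search-1: 57 each (1 lost).
    edge-2: 100+57 = 157 > 130
    search-1: 30+57 = 87 ≤ 130
Round 3 — edge-2, worker-2 crash.
  edge-2 sheds 157 req/s to cache-2, db-r, queue-1, search-1: 39 each (1 lost).
    cache-2: 50+39 = 89 ≤ 100
    db-r: 30+39 = 69 ≤ 120
    queue-1: 40+39 = 79 ≤ 120
    search-1: 87+39 = 126 ≤ 130
  worker-2 sheds 175 req/s to queue-1: 175 each.
    queue-1: 79+175 = 254 > 120
Round 4 — queue-1 crashes.
  queue-1 sheds 254 req/s to cache-2: 254 each.
    cache-2: 89+254 = 343 > 100
Round 5 — cache-2 crashes.
  cache-2 sheds 343 req/s to search-1: 343 each.
    search-1: 126+343 = 469 > 130
Round 6 — search-1 crashes.
  search-1 sheds 469 req/s: no online neighbours, lost.
No further crashes.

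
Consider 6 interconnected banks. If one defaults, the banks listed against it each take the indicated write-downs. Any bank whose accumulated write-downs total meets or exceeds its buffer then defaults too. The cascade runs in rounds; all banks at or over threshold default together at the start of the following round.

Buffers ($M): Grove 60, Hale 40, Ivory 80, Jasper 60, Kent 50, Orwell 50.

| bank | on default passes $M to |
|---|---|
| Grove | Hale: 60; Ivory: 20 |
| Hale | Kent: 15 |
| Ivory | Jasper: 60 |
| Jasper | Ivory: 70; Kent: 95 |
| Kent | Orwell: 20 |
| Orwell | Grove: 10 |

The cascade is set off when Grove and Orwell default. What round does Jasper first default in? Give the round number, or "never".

never

Round 1 — Grove, Orwell default (initial).
  Hale: +60 → 60 ≥ 40
  Ivory: +20 → 20 < 80
Round 2 — Hale defaults.
  Kent: +15 → 15 < 50
No further defaults.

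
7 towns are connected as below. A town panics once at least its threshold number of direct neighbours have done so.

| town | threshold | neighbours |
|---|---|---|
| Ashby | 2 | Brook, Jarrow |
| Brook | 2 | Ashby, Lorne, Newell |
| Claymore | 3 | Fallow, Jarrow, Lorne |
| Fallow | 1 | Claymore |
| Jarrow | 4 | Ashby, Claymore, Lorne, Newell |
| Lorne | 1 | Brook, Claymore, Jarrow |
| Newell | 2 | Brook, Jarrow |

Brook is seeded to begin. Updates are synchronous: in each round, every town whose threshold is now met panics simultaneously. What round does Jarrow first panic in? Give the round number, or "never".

Round 1 — Brook panics (initial).
Round 2 — checking thresholds:
  Ashby: 1 of 2 neighbours < 2, not yet.
  Lorne: 1 of 3 neighbours ≥ 1, panics.
  Newell: 1 of 2 neighbours < 2, not yet.
Round 3 — no new panics; cascade stops.

never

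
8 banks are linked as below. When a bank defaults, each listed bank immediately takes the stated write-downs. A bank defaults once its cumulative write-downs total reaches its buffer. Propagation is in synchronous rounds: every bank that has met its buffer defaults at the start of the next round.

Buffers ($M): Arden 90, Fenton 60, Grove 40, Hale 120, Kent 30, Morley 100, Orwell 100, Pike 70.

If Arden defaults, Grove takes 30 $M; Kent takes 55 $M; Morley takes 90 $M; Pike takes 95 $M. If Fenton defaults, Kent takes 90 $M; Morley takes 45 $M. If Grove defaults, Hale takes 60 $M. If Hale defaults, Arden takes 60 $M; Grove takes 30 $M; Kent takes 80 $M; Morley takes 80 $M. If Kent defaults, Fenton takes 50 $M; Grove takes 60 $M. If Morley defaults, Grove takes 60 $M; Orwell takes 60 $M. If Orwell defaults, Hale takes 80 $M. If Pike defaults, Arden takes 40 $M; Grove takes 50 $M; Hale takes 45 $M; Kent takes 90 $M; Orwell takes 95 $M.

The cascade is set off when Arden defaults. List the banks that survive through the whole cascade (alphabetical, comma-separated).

Fenton, Hale, Morley, Orwell

Round 1 — Arden defaults (initial).
  Grove: +30 → 30 < 40
  Kent: +55 → 55 ≥ 30
  Morley: +90 → 90 < 100
  Pike: +95 → 95 ≥ 70
Round 2 — Kent, Pike default.
  Fenton: +50 → 50 < 60
  Grove: +60+50 → 140 ≥ 40
  Hale: +45 → 45 < 120
  Orwell: +95 → 95 < 100
Round 3 — Grove defaults.
  Hale: +60 → 105 < 120
No further defaults.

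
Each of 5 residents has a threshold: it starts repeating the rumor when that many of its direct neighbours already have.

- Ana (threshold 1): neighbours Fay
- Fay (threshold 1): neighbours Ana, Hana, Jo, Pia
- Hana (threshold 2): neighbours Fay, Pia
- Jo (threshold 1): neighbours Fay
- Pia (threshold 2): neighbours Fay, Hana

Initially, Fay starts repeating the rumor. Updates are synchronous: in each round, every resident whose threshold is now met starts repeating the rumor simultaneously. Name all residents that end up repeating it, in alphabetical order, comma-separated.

Round 1 — Fay starts repeating the rumor (initial).
Round 2 — checking thresholds:
  Ana: 1 of 1 neighbours ≥ 1, starts repeating the rumor.
  Hana: 1 of 2 neighbours < 2, below threshold.
  Jo: 1 of 1 neighbours ≥ 1, starts repeating the rumor.
  Pia: 1 of 2 neighbours < 2, below threshold.
Round 3 — no new spreads; cascade stops.

Ana, Fay, Jo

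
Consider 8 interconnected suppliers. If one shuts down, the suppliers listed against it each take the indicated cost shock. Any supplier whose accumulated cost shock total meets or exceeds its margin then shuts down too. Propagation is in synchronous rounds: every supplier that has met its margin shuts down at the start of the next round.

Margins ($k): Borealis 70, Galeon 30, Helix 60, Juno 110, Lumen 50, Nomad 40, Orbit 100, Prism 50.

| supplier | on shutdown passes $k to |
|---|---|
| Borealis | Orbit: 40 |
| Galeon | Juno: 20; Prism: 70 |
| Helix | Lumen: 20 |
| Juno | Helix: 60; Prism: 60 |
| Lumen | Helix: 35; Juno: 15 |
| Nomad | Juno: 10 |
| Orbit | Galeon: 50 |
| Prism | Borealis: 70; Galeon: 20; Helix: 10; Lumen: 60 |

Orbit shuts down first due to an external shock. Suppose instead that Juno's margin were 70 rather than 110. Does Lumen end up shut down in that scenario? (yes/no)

With Juno's margin at 70:
Round 1 — Orbit shuts down (initial).
  Galeon: +50 → 50 ≥ 30
Round 2 — Galeon shuts down.
  Juno: +20 → 20 < 70
  Prism: +70 → 70 ≥ 50
Round 3 — Prism shuts down.
  Borealis: +70 → 70 ≥ 70
  Helix: +10 → 10 < 60
  Lumen: +60 → 60 ≥ 50
Round 4 — Borealis, Lumen shut down.
  Helix: +35 → 45 < 60
  Juno: +15 → 35 < 70
No further shutdowns.

yes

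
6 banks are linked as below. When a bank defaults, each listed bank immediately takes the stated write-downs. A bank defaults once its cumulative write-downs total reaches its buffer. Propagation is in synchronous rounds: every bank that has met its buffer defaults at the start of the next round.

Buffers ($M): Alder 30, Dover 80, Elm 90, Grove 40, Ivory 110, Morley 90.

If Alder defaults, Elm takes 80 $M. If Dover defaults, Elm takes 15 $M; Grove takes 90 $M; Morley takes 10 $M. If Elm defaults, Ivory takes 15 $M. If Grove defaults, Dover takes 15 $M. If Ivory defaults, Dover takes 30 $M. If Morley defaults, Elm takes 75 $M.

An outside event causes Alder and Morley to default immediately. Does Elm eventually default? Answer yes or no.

yes

Round 1 — Alder, Morley default (initial).
  Elm: +80+75 → 155 ≥ 90
Round 2 — Elm defaults.
  Ivory: +15 → 15 < 110
No further defaults.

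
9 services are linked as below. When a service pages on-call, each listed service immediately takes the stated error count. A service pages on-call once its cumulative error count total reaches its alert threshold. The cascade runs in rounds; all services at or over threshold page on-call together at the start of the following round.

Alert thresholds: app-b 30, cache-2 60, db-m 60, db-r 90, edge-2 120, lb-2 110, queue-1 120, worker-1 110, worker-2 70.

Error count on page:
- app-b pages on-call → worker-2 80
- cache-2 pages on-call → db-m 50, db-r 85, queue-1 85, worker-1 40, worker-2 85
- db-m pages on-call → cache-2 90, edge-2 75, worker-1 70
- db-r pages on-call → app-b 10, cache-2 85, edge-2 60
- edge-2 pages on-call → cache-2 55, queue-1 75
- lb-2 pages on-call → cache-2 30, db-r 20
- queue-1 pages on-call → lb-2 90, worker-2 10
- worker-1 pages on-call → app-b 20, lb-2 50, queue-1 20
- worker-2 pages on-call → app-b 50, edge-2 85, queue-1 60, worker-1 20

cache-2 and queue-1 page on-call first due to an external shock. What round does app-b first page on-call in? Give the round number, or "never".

Round 1 — cache-2, queue-1 page on-call (initial).
  db-m: +50 → 50 < 60
  db-r: +85 → 85 < 90
  lb-2: +90 → 90 < 110
  worker-1: +40 → 40 < 110
  worker-2: +85+10 → 95 ≥ 70
Round 2 — worker-2 pages on-call.
  app-b: +50 → 50 ≥ 30
  edge-2: +85 → 85 < 120
  worker-1: +20 → 60 < 110
Round 3 — app-b pages on-call.
No further pages.

3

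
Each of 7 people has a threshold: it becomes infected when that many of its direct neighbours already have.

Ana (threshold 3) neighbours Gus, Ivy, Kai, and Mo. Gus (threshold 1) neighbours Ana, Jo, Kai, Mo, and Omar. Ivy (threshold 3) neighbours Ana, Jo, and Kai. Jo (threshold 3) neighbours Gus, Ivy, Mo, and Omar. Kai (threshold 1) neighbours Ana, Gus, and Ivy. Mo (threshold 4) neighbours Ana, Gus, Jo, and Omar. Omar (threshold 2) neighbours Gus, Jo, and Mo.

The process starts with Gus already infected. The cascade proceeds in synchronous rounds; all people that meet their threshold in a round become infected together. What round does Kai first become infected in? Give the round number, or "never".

2

Round 1 — Gus becomes infected (initial).
Round 2 — checking thresholds:
  Ana: 1 of 4 neighbours < 3, holds.
  Jo: 1 of 4 neighbours < 3, holds.
  Kai: 1 of 3 neighbours ≥ 1, becomes infected.
  Mo: 1 of 4 neighbours < 4, holds.
  Omar: 1 of 3 neighbours < 2, holds.
Round 3 — no new infections; cascade stops.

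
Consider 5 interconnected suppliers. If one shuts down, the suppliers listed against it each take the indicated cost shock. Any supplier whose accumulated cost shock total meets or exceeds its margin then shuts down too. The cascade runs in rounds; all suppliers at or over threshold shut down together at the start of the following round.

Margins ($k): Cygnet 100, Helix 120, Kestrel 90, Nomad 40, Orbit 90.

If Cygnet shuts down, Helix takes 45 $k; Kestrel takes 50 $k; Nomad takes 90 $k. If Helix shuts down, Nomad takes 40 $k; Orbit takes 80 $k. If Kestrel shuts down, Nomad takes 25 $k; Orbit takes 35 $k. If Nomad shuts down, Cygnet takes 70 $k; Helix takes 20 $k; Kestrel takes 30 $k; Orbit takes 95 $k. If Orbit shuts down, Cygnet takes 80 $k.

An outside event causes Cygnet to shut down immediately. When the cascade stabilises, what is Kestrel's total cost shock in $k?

Round 1 — Cygnet shuts down (initial).
  Helix: +45 → 45 < 120
  Kestrel: +50 → 50 < 90
  Nomad: +90 → 90 ≥ 40
Round 2 — Nomad shuts down.
  Helix: +20 → 65 < 120
  Kestrel: +30 → 80 < 90
  Orbit: +95 → 95 ≥ 90
Round 3 — Orbit shuts down.
No further shutdowns.

80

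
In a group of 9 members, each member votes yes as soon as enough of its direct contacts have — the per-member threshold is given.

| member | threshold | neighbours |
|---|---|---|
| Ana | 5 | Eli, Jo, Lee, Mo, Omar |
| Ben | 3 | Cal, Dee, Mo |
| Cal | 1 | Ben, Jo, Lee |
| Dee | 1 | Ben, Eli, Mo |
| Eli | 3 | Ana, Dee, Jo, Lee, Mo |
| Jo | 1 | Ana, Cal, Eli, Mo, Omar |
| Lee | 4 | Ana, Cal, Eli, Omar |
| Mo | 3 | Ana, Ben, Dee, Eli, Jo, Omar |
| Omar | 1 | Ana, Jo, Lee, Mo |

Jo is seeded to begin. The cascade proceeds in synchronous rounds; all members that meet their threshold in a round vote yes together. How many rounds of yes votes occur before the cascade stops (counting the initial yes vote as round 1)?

Round 1 — Jo votes yes (initial).
Round 2 — checking thresholds:
  Ana: 1 of 5 neighbours < 5, below threshold.
  Cal: 1 of 3 neighbours ≥ 1, votes yes.
  Eli: 1 of 5 neighbours < 3, below threshold.
  Mo: 1 of 6 neighbours < 3, below threshold.
  Omar: 1 of 4 neighbours ≥ 1, votes yes.
Round 3 — no new yes votes; cascade stops.

2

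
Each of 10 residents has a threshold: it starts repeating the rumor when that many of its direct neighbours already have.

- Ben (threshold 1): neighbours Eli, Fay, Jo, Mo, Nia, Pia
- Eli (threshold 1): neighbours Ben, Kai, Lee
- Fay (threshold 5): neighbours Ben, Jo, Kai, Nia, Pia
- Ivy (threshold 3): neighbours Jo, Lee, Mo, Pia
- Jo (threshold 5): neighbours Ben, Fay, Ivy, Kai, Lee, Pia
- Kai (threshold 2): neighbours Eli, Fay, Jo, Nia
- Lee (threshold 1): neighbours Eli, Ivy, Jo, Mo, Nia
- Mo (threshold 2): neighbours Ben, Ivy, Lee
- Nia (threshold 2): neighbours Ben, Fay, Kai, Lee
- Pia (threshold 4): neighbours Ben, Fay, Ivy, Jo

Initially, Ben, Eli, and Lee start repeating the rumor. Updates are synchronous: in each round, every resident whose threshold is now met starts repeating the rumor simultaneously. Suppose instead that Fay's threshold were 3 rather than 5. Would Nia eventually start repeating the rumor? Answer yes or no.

With Fay's threshold at 3:
Round 1 — Ben, Eli, Lee start repeating the rumor (initial).
Round 2 — checking thresholds:
  Fay: 1 of 5 neighbours < 3, not yet.
  Ivy: 1 of 4 neighbours < 3, not yet.
  Jo: 2 of 6 neighbours < 5, not yet.
  Kai: 1 of 4 neighbours < 2, not yet.
  Mo: 2 of 3 neighbours ≥ 2, starts repeating the rumor.
  Nia: 2 of 4 neighbours ≥ 2, starts repeating the rumor.
  Pia: 1 of 4 neighbours < 4, not yet.
Round 3 — checking thresholds:
  Fay: 2 of 5 neighbours < 3, not yet.
  Ivy: 2 of 4 neighbours < 3, not yet.
  Jo: 2 of 6 neighbours < 5, not yet.
  Kai: 2 of 4 neighbours ≥ 2, starts repeating the rumor.
  Pia: 1 of 4 neighbours < 4, not yet.
Round 4 — checking thresholds:
  Fay: 3 of 5 neighbours ≥ 3, starts repeating the rumor.
  Ivy: 2 of 4 neighbours < 3, not yet.
  Jo: 3 of 6 neighbours < 5, not yet.
  Pia: 1 of 4 neighbours < 4, not yet.
Round 5 — no new spreads; cascade stops.

yes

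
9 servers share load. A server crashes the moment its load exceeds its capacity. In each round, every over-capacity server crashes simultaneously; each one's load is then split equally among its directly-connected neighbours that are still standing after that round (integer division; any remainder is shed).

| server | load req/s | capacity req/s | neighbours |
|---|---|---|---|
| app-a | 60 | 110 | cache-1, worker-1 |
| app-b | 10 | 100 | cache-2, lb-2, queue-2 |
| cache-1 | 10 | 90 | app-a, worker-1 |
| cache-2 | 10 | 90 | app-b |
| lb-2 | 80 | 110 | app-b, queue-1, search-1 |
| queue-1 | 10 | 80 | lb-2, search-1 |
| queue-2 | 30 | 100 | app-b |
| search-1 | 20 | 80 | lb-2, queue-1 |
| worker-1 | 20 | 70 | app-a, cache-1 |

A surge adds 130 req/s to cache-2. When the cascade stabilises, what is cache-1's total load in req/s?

Round 1 — cache-2 at 140 > 90. cache-2 crashes.
  cache-2 sheds 140 req/s to app-b: 140 each.
    app-b: 10+140 = 150 > 100
Round 2 — app-b crashes.
  app-b sheds 150 req/s to lb-2, queue-2: 75 each.
    lb-2: 80+75 = 155 > 110
    queue-2: 30+75 = 105 > 100
Round 3 — lb-2, queue-2 crash.
  lb-2 sheds 155 req/s to queue-1, search-1: 77 each (1 lost).
    queue-1: 10+77 = 87 > 80
    search-1: 20+77 = 97 > 80
  queue-2 sheds 105 req/s: no online neighbours, lost.
Round 4 — queue-1, search-1 crash.
  queue-1 sheds 87 req/s: no online neighbours, lost.
  search-1 sheds 97 req/s: no online neighbours, lost.
No further crashes.

10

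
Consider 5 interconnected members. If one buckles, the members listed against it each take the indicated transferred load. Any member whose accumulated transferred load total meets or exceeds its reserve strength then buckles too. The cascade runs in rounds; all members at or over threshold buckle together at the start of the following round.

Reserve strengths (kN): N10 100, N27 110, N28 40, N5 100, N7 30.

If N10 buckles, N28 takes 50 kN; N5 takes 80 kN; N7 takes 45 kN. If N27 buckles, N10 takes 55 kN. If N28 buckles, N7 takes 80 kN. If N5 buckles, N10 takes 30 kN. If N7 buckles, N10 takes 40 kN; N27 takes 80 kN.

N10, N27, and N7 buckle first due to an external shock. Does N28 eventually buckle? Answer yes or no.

Round 1 — N10, N27, N7 buckle (initial).
  N28: +50 → 50 ≥ 40
  N5: +80 → 80 < 100
Round 2 — N28 buckles.
No further bucklings.

yes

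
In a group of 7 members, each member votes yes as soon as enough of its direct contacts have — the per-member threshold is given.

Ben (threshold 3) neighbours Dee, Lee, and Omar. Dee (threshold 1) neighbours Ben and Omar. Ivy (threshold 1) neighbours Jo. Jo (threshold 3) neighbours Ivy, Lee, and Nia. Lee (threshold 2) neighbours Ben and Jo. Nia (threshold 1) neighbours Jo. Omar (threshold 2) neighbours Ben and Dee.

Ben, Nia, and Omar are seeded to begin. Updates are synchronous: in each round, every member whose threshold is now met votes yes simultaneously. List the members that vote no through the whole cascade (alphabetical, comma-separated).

Round 1 — Ben, Nia, Omar vote yes (initial).
Round 2 — checking thresholds:
  Dee: 2 of 2 neighbours ≥ 1, votes yes.
  Jo: 1 of 3 neighbours < 3, not yet.
  Lee: 1 of 2 neighbours < 2, not yet.
Round 3 — no new yes votes; cascade stops.

Ivy, Jo, Lee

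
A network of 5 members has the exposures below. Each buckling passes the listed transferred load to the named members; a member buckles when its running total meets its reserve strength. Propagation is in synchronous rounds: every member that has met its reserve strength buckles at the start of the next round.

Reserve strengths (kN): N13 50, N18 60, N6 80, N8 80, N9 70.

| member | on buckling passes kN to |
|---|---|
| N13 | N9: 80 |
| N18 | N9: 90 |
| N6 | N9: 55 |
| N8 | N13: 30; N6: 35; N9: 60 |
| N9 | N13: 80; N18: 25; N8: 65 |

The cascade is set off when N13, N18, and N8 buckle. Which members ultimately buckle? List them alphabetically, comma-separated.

N13, N18, N8, N9

Round 1 — N13, N18, N8 buckle (initial).
  N6: +35 → 35 < 80
  N9: +80+90+60 → 230 ≥ 70
Round 2 — N9 buckles.
No further bucklings.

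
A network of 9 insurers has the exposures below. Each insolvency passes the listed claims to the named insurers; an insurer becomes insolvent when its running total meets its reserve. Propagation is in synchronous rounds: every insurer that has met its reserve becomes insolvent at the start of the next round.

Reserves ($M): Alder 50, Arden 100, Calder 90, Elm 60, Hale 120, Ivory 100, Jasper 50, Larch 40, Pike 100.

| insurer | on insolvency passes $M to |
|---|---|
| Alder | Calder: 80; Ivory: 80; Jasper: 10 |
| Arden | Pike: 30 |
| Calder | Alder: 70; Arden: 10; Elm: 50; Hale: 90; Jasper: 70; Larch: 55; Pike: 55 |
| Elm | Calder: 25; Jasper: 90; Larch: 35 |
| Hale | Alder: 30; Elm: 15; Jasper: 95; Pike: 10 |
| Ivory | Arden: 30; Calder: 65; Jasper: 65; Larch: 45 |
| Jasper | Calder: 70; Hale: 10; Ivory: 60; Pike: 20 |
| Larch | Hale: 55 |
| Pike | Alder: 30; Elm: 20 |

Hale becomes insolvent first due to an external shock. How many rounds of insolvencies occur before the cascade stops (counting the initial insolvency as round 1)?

2

Round 1 — Hale becomes insolvent (initial).
  Alder: +30 → 30 < 50
  Elm: +15 → 15 < 60
  Jasper: +95 → 95 ≥ 50
  Pike: +10 → 10 < 100
Round 2 — Jasper becomes insolvent.
  Calder: +70 → 70 < 90
  Ivory: +60 → 60 < 100
  Pike: +20 → 30 < 100
No further insolvencies.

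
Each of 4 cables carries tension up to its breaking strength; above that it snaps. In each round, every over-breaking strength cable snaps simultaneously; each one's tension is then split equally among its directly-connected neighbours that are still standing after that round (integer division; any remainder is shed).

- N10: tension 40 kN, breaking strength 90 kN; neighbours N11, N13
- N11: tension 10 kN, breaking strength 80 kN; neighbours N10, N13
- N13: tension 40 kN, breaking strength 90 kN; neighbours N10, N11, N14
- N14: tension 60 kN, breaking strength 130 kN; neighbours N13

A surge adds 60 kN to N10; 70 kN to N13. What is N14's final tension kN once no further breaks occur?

Round 1 — N10 at 100 > 90; N13 at 110 > 90. N10, N13 snap.
  N10 sheds 100 kN to N11: 100 each.
    N11: 10+100 = 110 > 80
  N13 sheds 110 kN to N11, N14: 55 each.
    N11: 110+55 = 165 > 80
    N14: 60+55 = 115 ≤ 130
Round 2 — N11 snaps.
  N11 sheds 165 kN: no online neighbours, lost.
No further breaks.

115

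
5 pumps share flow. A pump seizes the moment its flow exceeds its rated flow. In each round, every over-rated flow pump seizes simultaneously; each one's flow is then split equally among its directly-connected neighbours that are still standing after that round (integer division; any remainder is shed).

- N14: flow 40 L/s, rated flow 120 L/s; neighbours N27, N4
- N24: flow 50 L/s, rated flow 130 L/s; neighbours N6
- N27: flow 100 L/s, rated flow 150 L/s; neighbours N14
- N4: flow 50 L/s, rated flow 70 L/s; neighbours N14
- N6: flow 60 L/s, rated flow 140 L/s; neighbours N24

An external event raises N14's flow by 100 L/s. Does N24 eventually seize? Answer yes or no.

no

Round 1 — N14 at 140 > 120. N14 seizes.
  N14 sheds 140 L/s to N27, N4: 70 each.
    N27: 100+70 = 170 > 150
    N4: 50+70 = 120 > 70
Round 2 — N27, N4 seize.
  N27 sheds 170 L/s: no online neighbours, lost.
  N4 sheds 120 L/s: no online neighbours, lost.
No further seizures.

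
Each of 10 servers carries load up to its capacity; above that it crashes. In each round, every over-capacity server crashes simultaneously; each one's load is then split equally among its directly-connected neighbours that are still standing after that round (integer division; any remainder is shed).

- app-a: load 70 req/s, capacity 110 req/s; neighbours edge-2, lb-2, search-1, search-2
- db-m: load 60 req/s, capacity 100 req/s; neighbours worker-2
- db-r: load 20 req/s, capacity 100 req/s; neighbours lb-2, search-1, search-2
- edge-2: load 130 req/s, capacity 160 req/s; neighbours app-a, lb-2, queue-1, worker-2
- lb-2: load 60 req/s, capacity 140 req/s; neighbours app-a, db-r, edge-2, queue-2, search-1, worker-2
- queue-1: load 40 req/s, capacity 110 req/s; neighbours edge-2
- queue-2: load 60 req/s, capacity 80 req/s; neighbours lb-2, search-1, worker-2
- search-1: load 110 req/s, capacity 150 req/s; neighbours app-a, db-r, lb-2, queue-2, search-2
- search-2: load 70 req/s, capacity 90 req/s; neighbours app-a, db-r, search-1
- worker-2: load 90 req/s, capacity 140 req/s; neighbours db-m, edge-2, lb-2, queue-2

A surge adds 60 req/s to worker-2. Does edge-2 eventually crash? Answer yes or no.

Round 1 — worker-2 at 150 > 140. worker-2 crashes.
  worker-2 sheds 150 req/s to db-m, edge-2, lb-2, queue-2: 37 each (2 lost).
    db-m: 60+37 = 97 ≤ 100
    edge-2: 130+37 = 167 > 160
    lb-2: 60+37 = 97 ≤ 140
    queue-2: 60+37 = 97 > 80
Round 2 — edge-2, queue-2 crash.
  edge-2 sheds 167 req/s to app-a, lb-2, queue-1: 55 each (2 lost).
    app-a: 70+55 = 125 > 110
    lb-2: 97+55 = 152 > 140
    queue-1: 40+55 = 95 ≤ 110
  queue-2 sheds 97 req/s to lb-2, search-1: 48 each (1 lost).
    lb-2: 152+48 = 200 > 140
    search-1: 110+48 = 158 > 150
Round 3 — app-a, lb-2, search-1 crash.
  app-a sheds 125 req/s to search-2: 125 each.
    search-2: 70+125 = 195 > 90
  lb-2 sheds 200 req/s to db-r: 200 each.
    db-r: 20+200 = 220 > 100
  search-1 sheds 158 req/s to db-r, search-2: 79 each.
    db-r: 220+79 = 299 > 100
    search-2: 195+79 = 274 > 90
Round 4 — db-r, search-2 crash.
  db-r sheds 299 req/s: no online neighbours, lost.
  search-2 sheds 274 req/s: no online neighbours, lost.
No further crashes.

yes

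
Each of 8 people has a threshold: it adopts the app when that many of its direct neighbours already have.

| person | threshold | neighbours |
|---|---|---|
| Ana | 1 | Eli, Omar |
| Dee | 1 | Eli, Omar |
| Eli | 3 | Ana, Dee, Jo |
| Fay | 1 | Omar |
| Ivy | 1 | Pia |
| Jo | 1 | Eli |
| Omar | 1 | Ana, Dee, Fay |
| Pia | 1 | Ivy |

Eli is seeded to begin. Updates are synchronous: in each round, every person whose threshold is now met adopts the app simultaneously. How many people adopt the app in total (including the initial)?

6

Round 1 — Eli adopts the app (initial).
Round 2 — checking thresholds:
  Ana: 1 of 2 neighbours ≥ 1, adopts the app.
  Dee: 1 of 2 neighbours ≥ 1, adopts the app.
  Jo: 1 of 1 neighbours ≥ 1, adopts the app.
Round 3 — checking thresholds:
  Omar: 2 of 3 neighbours ≥ 1, adopts the app.
Round 4 — checking thresholds:
  Fay: 1 of 1 neighbours ≥ 1, adopts the app.
Round 5 — no new adoptions; cascade stops.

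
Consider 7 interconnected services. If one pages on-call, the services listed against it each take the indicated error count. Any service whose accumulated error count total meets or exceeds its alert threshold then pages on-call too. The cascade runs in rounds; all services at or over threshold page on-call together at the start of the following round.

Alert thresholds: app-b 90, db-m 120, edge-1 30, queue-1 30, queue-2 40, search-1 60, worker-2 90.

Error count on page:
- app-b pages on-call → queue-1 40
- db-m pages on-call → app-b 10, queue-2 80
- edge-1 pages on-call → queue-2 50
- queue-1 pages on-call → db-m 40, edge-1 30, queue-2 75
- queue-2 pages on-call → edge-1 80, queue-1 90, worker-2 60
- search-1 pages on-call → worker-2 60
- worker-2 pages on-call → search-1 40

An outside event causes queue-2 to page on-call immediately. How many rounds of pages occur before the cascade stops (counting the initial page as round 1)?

2

Round 1 — queue-2 pages on-call (initial).
  edge-1: +80 → 80 ≥ 30
  queue-1: +90 → 90 ≥ 30
  worker-2: +60 → 60 < 90
Round 2 — edge-1, queue-1 page on-call.
  db-m: +40 → 40 < 120
No further pages.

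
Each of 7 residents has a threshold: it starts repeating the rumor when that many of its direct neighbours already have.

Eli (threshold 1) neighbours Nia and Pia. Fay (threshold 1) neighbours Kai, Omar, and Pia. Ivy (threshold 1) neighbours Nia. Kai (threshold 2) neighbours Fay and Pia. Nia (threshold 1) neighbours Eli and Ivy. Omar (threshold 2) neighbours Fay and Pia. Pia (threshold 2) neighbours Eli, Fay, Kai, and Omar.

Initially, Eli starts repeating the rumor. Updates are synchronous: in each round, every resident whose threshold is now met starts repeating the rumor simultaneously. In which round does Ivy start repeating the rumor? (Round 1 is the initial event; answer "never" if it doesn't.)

3

Round 1 — Eli starts repeating the rumor (initial).
Round 2 — checking thresholds:
  Nia: 1 of 2 neighbours ≥ 1, starts repeating the rumor.
  Pia: 1 of 4 neighbours < 2, below threshold.
Round 3 — checking thresholds:
  Ivy: 1 of 1 neighbours ≥ 1, starts repeating the rumor.
  Pia: 1 of 4 neighbours < 2, below threshold.
Round 4 — no new spreads; cascade stops.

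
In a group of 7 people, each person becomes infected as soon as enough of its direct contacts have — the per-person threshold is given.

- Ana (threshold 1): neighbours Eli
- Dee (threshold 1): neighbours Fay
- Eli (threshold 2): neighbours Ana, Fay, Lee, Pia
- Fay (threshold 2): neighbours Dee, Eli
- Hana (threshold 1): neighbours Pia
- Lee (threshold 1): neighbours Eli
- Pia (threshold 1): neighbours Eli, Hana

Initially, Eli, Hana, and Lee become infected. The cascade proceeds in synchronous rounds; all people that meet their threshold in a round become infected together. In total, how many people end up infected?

5

Round 1 — Eli, Hana, Lee become infected (initial).
Round 2 — checking thresholds:
  Ana: 1 of 1 neighbours ≥ 1, becomes infected.
  Fay: 1 of 2 neighbours < 2, holds.
  Pia: 2 of 2 neighbours ≥ 1, becomes infected.
Round 3 — no new infections; cascade stops.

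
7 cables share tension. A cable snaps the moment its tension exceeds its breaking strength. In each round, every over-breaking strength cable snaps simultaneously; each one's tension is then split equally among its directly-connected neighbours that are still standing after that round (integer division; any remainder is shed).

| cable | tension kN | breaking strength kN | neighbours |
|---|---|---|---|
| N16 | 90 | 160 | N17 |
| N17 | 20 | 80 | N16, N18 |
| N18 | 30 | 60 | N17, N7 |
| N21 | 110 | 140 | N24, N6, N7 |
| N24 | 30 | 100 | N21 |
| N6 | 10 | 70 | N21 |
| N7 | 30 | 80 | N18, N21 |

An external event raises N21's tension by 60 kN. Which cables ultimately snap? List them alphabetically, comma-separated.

Round 1 — N21 at 170 > 140. N21 snaps.
  N21 sheds 170 kN to N24, N6, N7: 56 each (2 lost).
    N24: 30+56 = 86 ≤ 100
    N6: 10+56 = 66 ≤ 70
    N7: 30+56 = 86 > 80
Round 2 — N7 snaps.
  N7 sheds 86 kN to N18: 86 each.
    N18: 30+86 = 116 > 60
Round 3 — N18 snaps.
  N18 sheds 116 kN to N17: 116 each.
    N17: 20+116 = 136 > 80
Round 4 — N17 snaps.
  N17 sheds 136 kN to N16: 136 each.
    N16: 90+136 = 226 > 160
Round 5 — N16 snaps.
  N16 sheds 226 kN: no online neighbours, lost.
No further breaks.

N16, N17, N18, N21, N7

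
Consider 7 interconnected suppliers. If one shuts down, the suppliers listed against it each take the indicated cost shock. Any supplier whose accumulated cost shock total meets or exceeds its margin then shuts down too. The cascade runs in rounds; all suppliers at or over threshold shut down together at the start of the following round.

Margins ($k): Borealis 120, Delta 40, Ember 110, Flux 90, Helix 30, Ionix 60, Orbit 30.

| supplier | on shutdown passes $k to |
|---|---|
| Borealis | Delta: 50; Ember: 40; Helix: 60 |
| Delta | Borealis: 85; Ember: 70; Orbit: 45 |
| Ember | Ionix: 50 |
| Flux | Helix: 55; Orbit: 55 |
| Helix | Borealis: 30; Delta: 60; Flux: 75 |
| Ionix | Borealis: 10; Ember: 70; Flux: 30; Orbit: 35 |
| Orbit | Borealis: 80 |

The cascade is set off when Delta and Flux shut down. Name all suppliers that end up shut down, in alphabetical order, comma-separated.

Borealis, Delta, Ember, Flux, Helix, Orbit

Round 1 — Delta, Flux shut down (initial).
  Borealis: +85 → 85 < 120
  Ember: +70 → 70 < 110
  Helix: +55 → 55 ≥ 30
  Orbit: +45+55 → 100 ≥ 30
Round 2 — Helix, Orbit shut down.
  Borealis: +30+80 → 195 ≥ 120
Round 3 — Borealis shuts down.
  Ember: +40 → 110 ≥ 110
Round 4 — Ember shuts down.
  Ionix: +50 → 50 < 60
No further shutdowns.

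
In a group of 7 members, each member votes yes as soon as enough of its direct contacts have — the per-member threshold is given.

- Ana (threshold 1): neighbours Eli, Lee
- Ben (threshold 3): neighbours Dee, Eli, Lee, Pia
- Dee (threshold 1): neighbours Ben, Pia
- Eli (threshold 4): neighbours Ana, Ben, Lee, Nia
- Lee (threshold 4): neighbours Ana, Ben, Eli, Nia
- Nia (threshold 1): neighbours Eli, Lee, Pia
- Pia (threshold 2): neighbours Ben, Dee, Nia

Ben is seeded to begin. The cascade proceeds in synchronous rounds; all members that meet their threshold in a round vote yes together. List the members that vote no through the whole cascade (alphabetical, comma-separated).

Round 1 — Ben votes yes (initial).
Round 2 — checking thresholds:
  Dee: 1 of 2 neighbours ≥ 1, votes yes.
  Eli: 1 of 4 neighbours < 4, below threshold.
  Lee: 1 of 4 neighbours < 4, below threshold.
  Pia: 1 of 3 neighbours < 2, below threshold.
Round 3 — checking thresholds:
  Eli: 1 of 4 neighbours < 4, below threshold.
  Lee: 1 of 4 neighbours < 4, below threshold.
  Pia: 2 of 3 neighbours ≥ 2, votes yes.
Round 4 — checking thresholds:
  Eli: 1 of 4 neighbours < 4, below threshold.
  Lee: 1 of 4 neighbours < 4, below threshold.
  Nia: 1 of 3 neighbours ≥ 1, votes yes.
Round 5 — no new yes votes; cascade stops.

Ana, Eli, Lee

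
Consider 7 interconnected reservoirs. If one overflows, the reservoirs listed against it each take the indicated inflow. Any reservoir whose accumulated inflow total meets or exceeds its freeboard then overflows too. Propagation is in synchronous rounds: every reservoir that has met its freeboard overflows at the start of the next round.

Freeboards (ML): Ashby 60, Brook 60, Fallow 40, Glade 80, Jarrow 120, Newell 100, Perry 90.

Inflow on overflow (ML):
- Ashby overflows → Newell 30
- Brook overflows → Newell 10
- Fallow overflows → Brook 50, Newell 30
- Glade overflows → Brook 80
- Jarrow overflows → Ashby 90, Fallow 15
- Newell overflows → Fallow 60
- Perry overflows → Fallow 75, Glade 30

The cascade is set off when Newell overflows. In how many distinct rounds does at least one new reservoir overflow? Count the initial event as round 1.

2

Round 1 — Newell overflows (initial).
  Fallow: +60 → 60 ≥ 40
Round 2 — Fallow overflows.
  Brook: +50 → 50 < 60
No further overflows.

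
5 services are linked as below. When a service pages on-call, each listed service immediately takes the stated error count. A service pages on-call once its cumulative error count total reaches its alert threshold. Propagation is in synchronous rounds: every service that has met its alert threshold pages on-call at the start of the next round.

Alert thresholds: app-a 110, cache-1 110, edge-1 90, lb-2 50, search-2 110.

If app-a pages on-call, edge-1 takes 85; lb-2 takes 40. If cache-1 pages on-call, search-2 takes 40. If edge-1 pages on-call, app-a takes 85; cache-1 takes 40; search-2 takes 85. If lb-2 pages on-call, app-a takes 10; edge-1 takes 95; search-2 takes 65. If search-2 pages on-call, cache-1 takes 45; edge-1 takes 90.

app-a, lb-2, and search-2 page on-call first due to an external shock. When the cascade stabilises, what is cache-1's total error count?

85

Round 1 — app-a, lb-2, search-2 page on-call (initial).
  cache-1: +45 → 45 < 110
  edge-1: +85+95+90 → 270 ≥ 90
Round 2 — edge-1 pages on-call.
  cache-1: +40 → 85 < 110
No further pages.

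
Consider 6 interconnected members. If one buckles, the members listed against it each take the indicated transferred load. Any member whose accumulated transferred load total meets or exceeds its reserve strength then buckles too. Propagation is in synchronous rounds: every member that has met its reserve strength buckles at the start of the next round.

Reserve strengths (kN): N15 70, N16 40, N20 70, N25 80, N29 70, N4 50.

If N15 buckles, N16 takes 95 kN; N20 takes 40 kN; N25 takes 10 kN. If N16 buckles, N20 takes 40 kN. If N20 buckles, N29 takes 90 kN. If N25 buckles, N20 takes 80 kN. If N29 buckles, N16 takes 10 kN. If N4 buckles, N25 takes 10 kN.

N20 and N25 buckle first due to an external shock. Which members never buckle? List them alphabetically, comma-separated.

N15, N16, N4

Round 1 — N20, N25 buckle (initial).
  N29: +90 → 90 ≥ 70
Round 2 — N29 buckles.
  N16: +10 → 10 < 40
No further bucklings.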